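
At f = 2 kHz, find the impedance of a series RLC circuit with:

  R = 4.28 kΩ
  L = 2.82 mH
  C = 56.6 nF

Step 1 — Angular frequency: ω = 2π·f = 2π·2000 = 1.257e+04 rad/s.
Step 2 — Component impedances:
  R: Z = R = 4280 Ω
  L: Z = jωL = j·1.257e+04·0.00282 = 0 + j35.44 Ω
  C: Z = 1/(jωC) = -j/(ω·C) = 0 - j1406 Ω
Step 3 — Series combination: Z_total = R + L + C = 4280 - j1371 Ω = 4494∠-17.8° Ω.

Z = 4280 - j1371 Ω = 4494∠-17.8° Ω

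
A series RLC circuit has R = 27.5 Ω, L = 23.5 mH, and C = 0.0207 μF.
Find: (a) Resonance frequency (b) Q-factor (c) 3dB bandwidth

Step 1 — Resonance: ω₀ = 1/√(LC) = 1/√(0.0235·2.07e-08) = 4.534e+04 rad/s.
Step 2 — f₀ = ω₀/(2π) = 7216 Hz.
Step 3 — Series Q: Q = ω₀L/R = 4.534e+04·0.0235/27.5 = 38.75.
Step 4 — Bandwidth: Δω = ω₀/Q = 1170 rad/s; BW = Δω/(2π) = 186.2 Hz.

(a) f₀ = 7216 Hz  (b) Q = 38.75  (c) BW = 186.2 Hz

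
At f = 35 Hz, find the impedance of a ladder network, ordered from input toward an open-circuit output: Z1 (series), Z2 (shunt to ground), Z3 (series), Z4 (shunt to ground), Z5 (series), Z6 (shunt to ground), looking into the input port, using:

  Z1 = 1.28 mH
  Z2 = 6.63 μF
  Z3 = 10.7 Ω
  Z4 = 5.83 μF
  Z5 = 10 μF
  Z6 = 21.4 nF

Step 1 — Angular frequency: ω = 2π·f = 2π·35 = 219.9 rad/s.
Step 2 — Component impedances:
  Z1: Z = jωL = j·219.9·0.00128 = 0 + j0.2815 Ω
  Z2: Z = 1/(jωC) = -j/(ω·C) = 0 - j685.9 Ω
  Z3: Z = R = 10.7 Ω
  Z4: Z = 1/(jωC) = -j/(ω·C) = 0 - j780 Ω
  Z5: Z = 1/(jωC) = -j/(ω·C) = 0 - j454.7 Ω
  Z6: Z = 1/(jωC) = -j/(ω·C) = 0 - j2.125e+05 Ω
Step 3 — Ladder network (open output): work backward from the far end, alternating series and parallel combinations. Z_in = 2.352 - j364.1 Ω = 364.1∠-89.6° Ω.

Z = 2.352 - j364.1 Ω = 364.1∠-89.6° Ω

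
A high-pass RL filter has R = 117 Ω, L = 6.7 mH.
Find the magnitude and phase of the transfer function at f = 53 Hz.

Step 1 — Angular frequency: ω = 2π·53 = 333 rad/s.
Step 2 — Transfer function: H(jω) = jωL/(R + jωL).
Step 3 — Numerator jωL = j·2.231; denominator R + jωL = 117 + j2.231.
Step 4 — H = 0.0003635 + j0.01906.
Step 5 — Magnitude: |H| = 0.01907 (-34.4 dB); phase: φ = 88.9°.

|H| = 0.01907 (-34.4 dB), φ = 88.9°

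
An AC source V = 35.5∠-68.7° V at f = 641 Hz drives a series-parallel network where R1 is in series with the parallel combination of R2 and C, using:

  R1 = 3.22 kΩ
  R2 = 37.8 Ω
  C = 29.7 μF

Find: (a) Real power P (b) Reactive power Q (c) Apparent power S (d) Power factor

Step 1 — Angular frequency: ω = 2π·f = 2π·641 = 4028 rad/s.
Step 2 — Component impedances:
  R1: Z = R = 3220 Ω
  R2: Z = R = 37.8 Ω
  C: Z = 1/(jωC) = -j/(ω·C) = 0 - j8.36 Ω
Step 3 — Parallel branch: R2 || C = 1/(1/R2 + 1/C) = 1.763 - j7.97 Ω.
Step 4 — Series with R1: Z_total = R1 + (R2 || C) = 3222 - j7.97 Ω = 3222∠-0.1° Ω.
Step 5 — Source phasor: V = 35.5∠-68.7° V = 12.9 - j33.08 V.
Step 6 — Current: I = V / Z = 0.004028 - j0.01026 A = 0.01102∠-68.6° A.
Step 7 — Complex power: S = V·I* = 0.3912 - j0.0009677 VA.
Step 8 — Real power: P = Re(S) = 0.3912 W.
Step 9 — Reactive power: Q = Im(S) = -0.0009677 VAR.
Step 10 — Apparent power: |S| = 0.3912 VA.
Step 11 — Power factor: PF = P/|S| = 1 (leading).

(a) P = 0.3912 W  (b) Q = -0.0009677 VAR  (c) S = 0.3912 VA  (d) PF = 1 (leading)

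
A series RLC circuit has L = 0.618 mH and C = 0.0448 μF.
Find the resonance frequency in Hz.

Step 1 — Resonance condition Im(Z)=0 gives ω₀ = 1/√(LC).
Step 2 — ω₀ = 1/√(0.000618·4.48e-08) = 1.9e+05 rad/s.
Step 3 — f₀ = ω₀/(2π) = 3.025e+04 Hz.

f₀ = 3.025e+04 Hz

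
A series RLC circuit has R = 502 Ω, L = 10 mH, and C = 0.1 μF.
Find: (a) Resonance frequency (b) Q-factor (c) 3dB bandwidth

Step 1 — Resonance: ω₀ = 1/√(LC) = 1/√(0.01·1e-07) = 3.162e+04 rad/s.
Step 2 — f₀ = ω₀/(2π) = 5033 Hz.
Step 3 — Series Q: Q = ω₀L/R = 3.162e+04·0.01/502 = 0.6299.
Step 4 — Bandwidth: Δω = ω₀/Q = 5.02e+04 rad/s; BW = Δω/(2π) = 7990 Hz.

(a) f₀ = 5033 Hz  (b) Q = 0.6299  (c) BW = 7990 Hz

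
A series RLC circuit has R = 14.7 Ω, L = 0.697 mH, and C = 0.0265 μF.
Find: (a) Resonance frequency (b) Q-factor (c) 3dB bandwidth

Step 1 — Resonance: ω₀ = 1/√(LC) = 1/√(0.000697·2.65e-08) = 2.327e+05 rad/s.
Step 2 — f₀ = ω₀/(2π) = 3.703e+04 Hz.
Step 3 — Series Q: Q = ω₀L/R = 2.327e+05·0.000697/14.7 = 11.03.
Step 4 — Bandwidth: Δω = ω₀/Q = 2.109e+04 rad/s; BW = Δω/(2π) = 3357 Hz.

(a) f₀ = 3.703e+04 Hz  (b) Q = 11.03  (c) BW = 3357 Hz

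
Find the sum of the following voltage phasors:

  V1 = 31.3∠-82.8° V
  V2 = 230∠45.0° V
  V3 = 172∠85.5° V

Step 1 — Convert each phasor to rectangular form:
  V1 = 31.3·(cos(-82.8°) + j·sin(-82.8°)) = 3.923 - j31.05 V
  V2 = 230·(cos(45.0°) + j·sin(45.0°)) = 162.6 + j162.6 V
  V3 = 172·(cos(85.5°) + j·sin(85.5°)) = 13.49 + j171.5 V
Step 2 — Sum components: V_total = 180.1 + j303.1 V.
Step 3 — Convert to polar: |V_total| = 352.5 V, ∠V_total = 59.3°.

V_total = 352.5∠59.3° V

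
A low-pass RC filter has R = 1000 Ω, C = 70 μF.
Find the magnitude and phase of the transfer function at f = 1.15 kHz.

Step 1 — Angular frequency: ω = 2π·1150 = 7226 rad/s.
Step 2 — Transfer function: H(jω) = 1/(1 + jωRC).
Step 3 — Denominator: 1 + jωRC = 1 + j·7226·1000·7e-05 = 1 + j505.8.
Step 4 — H = 3.909e-06 - j0.001977.
Step 5 — Magnitude: |H| = 0.001977 (-54.1 dB); phase: φ = -89.9°.

|H| = 0.001977 (-54.1 dB), φ = -89.9°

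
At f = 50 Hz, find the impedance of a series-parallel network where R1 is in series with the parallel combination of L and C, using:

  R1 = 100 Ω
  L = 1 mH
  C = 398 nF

Step 1 — Angular frequency: ω = 2π·f = 2π·50 = 314.2 rad/s.
Step 2 — Component impedances:
  R1: Z = R = 100 Ω
  L: Z = jωL = j·314.2·0.001 = 0 + j0.3142 Ω
  C: Z = 1/(jωC) = -j/(ω·C) = 0 - j7998 Ω
Step 3 — Parallel branch: L || C = 1/(1/L + 1/C) = 0 + j0.3142 Ω.
Step 4 — Series with R1: Z_total = R1 + (L || C) = 100 + j0.3142 Ω = 100∠0.2° Ω.

Z = 100 + j0.3142 Ω = 100∠0.2° Ω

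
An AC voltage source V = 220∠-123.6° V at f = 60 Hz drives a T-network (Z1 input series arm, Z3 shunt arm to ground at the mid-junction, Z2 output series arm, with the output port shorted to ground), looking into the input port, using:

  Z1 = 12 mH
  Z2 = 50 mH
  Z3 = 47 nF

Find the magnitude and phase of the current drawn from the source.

Step 1 — Angular frequency: ω = 2π·f = 2π·60 = 377 rad/s.
Step 2 — Component impedances:
  Z1: Z = jωL = j·377·0.012 = 0 + j4.524 Ω
  Z2: Z = jωL = j·377·0.05 = 0 + j18.85 Ω
  Z3: Z = 1/(jωC) = -j/(ω·C) = 0 - j5.644e+04 Ω
Step 3 — With the output port shorted to ground, the output series arm Z2 runs from the junction to ground; the shunt arm Z3 also runs from the junction to ground. They appear in parallel: Z3 || Z2 = 0 + j18.86 Ω.
Step 4 — Series with input arm Z1: Z_in = Z1 + (Z3 || Z2) = 0 + j23.38 Ω = 23.38∠90.0° Ω.
Step 5 — Source phasor: V = 220∠-123.6° V = -121.7 - j183.2 V.
Step 6 — Ohm's law: I = V / Z_total = (-121.7 - j183.2) / (0 + j23.38) = -7.838 + j5.207 A.
Step 7 — Convert to polar: |I| = 9.41 A, ∠I = 146.4°.

I = 9.41∠146.4° A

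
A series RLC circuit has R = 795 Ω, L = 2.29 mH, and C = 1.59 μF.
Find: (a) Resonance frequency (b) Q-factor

Step 1 — Resonance condition Im(Z)=0 gives ω₀ = 1/√(LC).
Step 2 — ω₀ = 1/√(0.00229·1.59e-06) = 1.657e+04 rad/s.
Step 3 — f₀ = ω₀/(2π) = 2638 Hz.
Step 4 — Series Q: Q = ω₀L/R = 1.657e+04·0.00229/795 = 0.04774.

(a) f₀ = 2638 Hz  (b) Q = 0.04774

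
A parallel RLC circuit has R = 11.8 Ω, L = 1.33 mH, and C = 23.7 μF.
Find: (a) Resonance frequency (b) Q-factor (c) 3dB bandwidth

Step 1 — Resonance: ω₀ = 1/√(LC) = 1/√(0.00133·2.37e-05) = 5632 rad/s.
Step 2 — f₀ = ω₀/(2π) = 896.4 Hz.
Step 3 — Parallel Q: Q = R/(ω₀L) = 11.8/(5632·0.00133) = 1.575.
Step 4 — Bandwidth: Δω = ω₀/Q = 3576 rad/s; BW = Δω/(2π) = 569.1 Hz.

(a) f₀ = 896.4 Hz  (b) Q = 1.575  (c) BW = 569.1 Hz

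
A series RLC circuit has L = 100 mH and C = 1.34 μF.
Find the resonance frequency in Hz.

Step 1 — Resonance condition Im(Z)=0 gives ω₀ = 1/√(LC).
Step 2 — ω₀ = 1/√(0.1·1.34e-06) = 2732 rad/s.
Step 3 — f₀ = ω₀/(2π) = 434.8 Hz.

f₀ = 434.8 Hz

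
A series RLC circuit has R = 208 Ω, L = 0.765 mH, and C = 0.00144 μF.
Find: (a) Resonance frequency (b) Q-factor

Step 1 — Resonance condition Im(Z)=0 gives ω₀ = 1/√(LC).
Step 2 — ω₀ = 1/√(0.000765·1.44e-09) = 9.528e+05 rad/s.
Step 3 — f₀ = ω₀/(2π) = 1.516e+05 Hz.
Step 4 — Series Q: Q = ω₀L/R = 9.528e+05·0.000765/208 = 3.504.

(a) f₀ = 1.516e+05 Hz  (b) Q = 3.504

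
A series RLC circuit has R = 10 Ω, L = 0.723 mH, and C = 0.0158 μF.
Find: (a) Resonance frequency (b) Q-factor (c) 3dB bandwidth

Step 1 — Resonance condition Im(Z)=0 gives ω₀ = 1/√(LC).
Step 2 — ω₀ = 1/√(0.000723·1.58e-08) = 2.959e+05 rad/s.
Step 3 — f₀ = ω₀/(2π) = 4.709e+04 Hz.
Step 4 — Series Q: Q = ω₀L/R = 2.959e+05·0.000723/10 = 21.39.
Step 5 — 3dB bandwidth: Δω = ω₀/Q = 1.383e+04 rad/s; BW = Δω/(2π) = 2201 Hz.

(a) f₀ = 4.709e+04 Hz  (b) Q = 21.39  (c) BW = 2201 Hz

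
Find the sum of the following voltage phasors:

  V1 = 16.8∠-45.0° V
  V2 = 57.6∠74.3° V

Step 1 — Convert each phasor to rectangular form:
  V1 = 16.8·(cos(-45.0°) + j·sin(-45.0°)) = 11.88 - j11.88 V
  V2 = 57.6·(cos(74.3°) + j·sin(74.3°)) = 15.59 + j55.45 V
Step 2 — Sum components: V_total = 27.47 + j43.57 V.
Step 3 — Convert to polar: |V_total| = 51.51 V, ∠V_total = 57.8°.

V_total = 51.51∠57.8° V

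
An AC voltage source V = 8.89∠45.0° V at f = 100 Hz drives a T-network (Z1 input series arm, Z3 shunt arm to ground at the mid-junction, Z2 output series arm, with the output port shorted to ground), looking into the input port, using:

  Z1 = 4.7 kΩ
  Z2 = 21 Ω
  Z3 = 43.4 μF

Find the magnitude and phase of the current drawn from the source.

Step 1 — Angular frequency: ω = 2π·f = 2π·100 = 628.3 rad/s.
Step 2 — Component impedances:
  Z1: Z = R = 4700 Ω
  Z2: Z = R = 21 Ω
  Z3: Z = 1/(jωC) = -j/(ω·C) = 0 - j36.67 Ω
Step 3 — With the output port shorted to ground, the output series arm Z2 runs from the junction to ground; the shunt arm Z3 also runs from the junction to ground. They appear in parallel: Z3 || Z2 = 15.81 - j9.056 Ω.
Step 4 — Series with input arm Z1: Z_in = Z1 + (Z3 || Z2) = 4716 - j9.056 Ω = 4716∠-0.1° Ω.
Step 5 — Source phasor: V = 8.89∠45.0° V = 6.286 + j6.286 V.
Step 6 — Ohm's law: I = V / Z_total = (6.286 + j6.286) / (4716 - j9.056) = 0.00133 + j0.001336 A.
Step 7 — Convert to polar: |I| = 0.001885 A, ∠I = 45.1°.

I = 0.001885∠45.1° A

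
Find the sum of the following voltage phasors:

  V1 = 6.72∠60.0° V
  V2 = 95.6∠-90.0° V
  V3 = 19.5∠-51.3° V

Step 1 — Convert each phasor to rectangular form:
  V1 = 6.72·(cos(60.0°) + j·sin(60.0°)) = 3.36 + j5.82 V
  V2 = 95.6·(cos(-90.0°) + j·sin(-90.0°)) = 0 - j95.6 V
  V3 = 19.5·(cos(-51.3°) + j·sin(-51.3°)) = 12.19 - j15.22 V
Step 2 — Sum components: V_total = 15.55 - j105 V.
Step 3 — Convert to polar: |V_total| = 106.1 V, ∠V_total = -81.6°.

V_total = 106.1∠-81.6° V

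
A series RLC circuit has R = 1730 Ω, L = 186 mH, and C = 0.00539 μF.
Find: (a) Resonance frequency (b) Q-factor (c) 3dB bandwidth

Step 1 — Resonance: ω₀ = 1/√(LC) = 1/√(0.186·5.39e-09) = 3.158e+04 rad/s.
Step 2 — f₀ = ω₀/(2π) = 5027 Hz.
Step 3 — Series Q: Q = ω₀L/R = 3.158e+04·0.186/1730 = 3.396.
Step 4 — Bandwidth: Δω = ω₀/Q = 9301 rad/s; BW = Δω/(2π) = 1480 Hz.

(a) f₀ = 5027 Hz  (b) Q = 3.396  (c) BW = 1480 Hz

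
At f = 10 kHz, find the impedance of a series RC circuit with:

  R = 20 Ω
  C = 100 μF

Step 1 — Angular frequency: ω = 2π·f = 2π·1e+04 = 6.283e+04 rad/s.
Step 2 — Component impedances:
  R: Z = R = 20 Ω
  C: Z = 1/(jωC) = -j/(ω·C) = 0 - j0.1592 Ω
Step 3 — Series combination: Z_total = R + C = 20 - j0.1592 Ω = 20∠-0.5° Ω.

Z = 20 - j0.1592 Ω = 20∠-0.5° Ω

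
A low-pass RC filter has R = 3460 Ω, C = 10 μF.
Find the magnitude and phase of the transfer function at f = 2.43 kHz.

Step 1 — Angular frequency: ω = 2π·2430 = 1.527e+04 rad/s.
Step 2 — Transfer function: H(jω) = 1/(1 + jωRC).
Step 3 — Denominator: 1 + jωRC = 1 + j·1.527e+04·3460·1e-05 = 1 + j528.3.
Step 4 — H = 3.583e-06 - j0.001893.
Step 5 — Magnitude: |H| = 0.001893 (-54.5 dB); phase: φ = -89.9°.

|H| = 0.001893 (-54.5 dB), φ = -89.9°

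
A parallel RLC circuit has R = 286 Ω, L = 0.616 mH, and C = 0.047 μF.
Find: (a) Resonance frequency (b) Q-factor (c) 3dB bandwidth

Step 1 — Resonance: ω₀ = 1/√(LC) = 1/√(0.000616·4.7e-08) = 1.858e+05 rad/s.
Step 2 — f₀ = ω₀/(2π) = 2.958e+04 Hz.
Step 3 — Parallel Q: Q = R/(ω₀L) = 286/(1.858e+05·0.000616) = 2.498.
Step 4 — Bandwidth: Δω = ω₀/Q = 7.439e+04 rad/s; BW = Δω/(2π) = 1.184e+04 Hz.

(a) f₀ = 2.958e+04 Hz  (b) Q = 2.498  (c) BW = 1.184e+04 Hz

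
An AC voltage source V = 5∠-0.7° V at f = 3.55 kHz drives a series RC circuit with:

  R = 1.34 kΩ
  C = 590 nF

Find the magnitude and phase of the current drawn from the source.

Step 1 — Angular frequency: ω = 2π·f = 2π·3550 = 2.231e+04 rad/s.
Step 2 — Component impedances:
  R: Z = R = 1340 Ω
  C: Z = 1/(jωC) = -j/(ω·C) = 0 - j75.99 Ω
Step 3 — Series combination: Z_total = R + C = 1340 - j75.99 Ω = 1342∠-3.2° Ω.
Step 4 — Source phasor: V = 5∠-0.7° V = 5 - j0.06109 V.
Step 5 — Ohm's law: I = V / Z_total = (5 - j0.06109) / (1340 - j75.99) = 0.003722 + j0.0001655 A.
Step 6 — Convert to polar: |I| = 0.003725 A, ∠I = 2.5°.

I = 0.003725∠2.5° A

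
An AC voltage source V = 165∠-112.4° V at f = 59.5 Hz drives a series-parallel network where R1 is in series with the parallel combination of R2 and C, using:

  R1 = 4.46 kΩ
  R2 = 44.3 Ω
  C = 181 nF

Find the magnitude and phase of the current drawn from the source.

Step 1 — Angular frequency: ω = 2π·f = 2π·59.5 = 373.8 rad/s.
Step 2 — Component impedances:
  R1: Z = R = 4460 Ω
  R2: Z = R = 44.3 Ω
  C: Z = 1/(jωC) = -j/(ω·C) = 0 - j1.478e+04 Ω
Step 3 — Parallel branch: R2 || C = 1/(1/R2 + 1/C) = 44.3 - j0.1328 Ω.
Step 4 — Series with R1: Z_total = R1 + (R2 || C) = 4504 - j0.1328 Ω = 4504∠-0.0° Ω.
Step 5 — Source phasor: V = 165∠-112.4° V = -62.88 - j152.6 V.
Step 6 — Ohm's law: I = V / Z_total = (-62.88 - j152.6) / (4504 - j0.1328) = -0.01396 - j0.03387 A.
Step 7 — Convert to polar: |I| = 0.03663 A, ∠I = -112.4°.

I = 0.03663∠-112.4° A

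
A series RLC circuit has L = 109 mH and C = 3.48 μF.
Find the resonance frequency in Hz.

Step 1 — Resonance condition Im(Z)=0 gives ω₀ = 1/√(LC).
Step 2 — ω₀ = 1/√(0.109·3.48e-06) = 1624 rad/s.
Step 3 — f₀ = ω₀/(2π) = 258.4 Hz.

f₀ = 258.4 Hz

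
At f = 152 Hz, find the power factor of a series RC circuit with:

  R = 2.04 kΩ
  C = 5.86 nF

Step 1 — Angular frequency: ω = 2π·f = 2π·152 = 955 rad/s.
Step 2 — Component impedances:
  R: Z = R = 2040 Ω
  C: Z = 1/(jωC) = -j/(ω·C) = 0 - j1.787e+05 Ω
Step 3 — Series combination: Z_total = R + C = 2040 - j1.787e+05 Ω = 1.787e+05∠-89.3° Ω.
Step 4 — Power factor: PF = cos(φ) = Re(Z)/|Z| = 2040/1.787e+05 = 0.01142.
Step 5 — Type: Im(Z) = -1.787e+05 ⇒ leading (phase φ = -89.3°).

PF = 0.01142 (leading, φ = -89.3°)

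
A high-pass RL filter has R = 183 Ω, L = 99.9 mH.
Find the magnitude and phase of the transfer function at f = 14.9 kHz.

Step 1 — Angular frequency: ω = 2π·1.49e+04 = 9.362e+04 rad/s.
Step 2 — Transfer function: H(jω) = jωL/(R + jωL).
Step 3 — Numerator jωL = j·9353; denominator R + jωL = 183 + j9353.
Step 4 — H = 0.9996 + j0.01956.
Step 5 — Magnitude: |H| = 0.9998 (-0.0 dB); phase: φ = 1.1°.

|H| = 0.9998 (-0.0 dB), φ = 1.1°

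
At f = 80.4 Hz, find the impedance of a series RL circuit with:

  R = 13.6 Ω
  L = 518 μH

Step 1 — Angular frequency: ω = 2π·f = 2π·80.4 = 505.2 rad/s.
Step 2 — Component impedances:
  R: Z = R = 13.6 Ω
  L: Z = jωL = j·505.2·0.000518 = 0 + j0.2617 Ω
Step 3 — Series combination: Z_total = R + L = 13.6 + j0.2617 Ω = 13.6∠1.1° Ω.

Z = 13.6 + j0.2617 Ω = 13.6∠1.1° Ω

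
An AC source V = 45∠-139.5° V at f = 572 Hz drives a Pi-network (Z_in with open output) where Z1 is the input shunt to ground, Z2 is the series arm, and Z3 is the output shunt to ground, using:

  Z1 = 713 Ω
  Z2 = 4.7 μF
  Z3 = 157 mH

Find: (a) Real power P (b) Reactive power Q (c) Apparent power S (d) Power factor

Step 1 — Angular frequency: ω = 2π·f = 2π·572 = 3594 rad/s.
Step 2 — Component impedances:
  Z1: Z = R = 713 Ω
  Z2: Z = 1/(jωC) = -j/(ω·C) = 0 - j59.2 Ω
  Z3: Z = jωL = j·3594·0.157 = 0 + j564.3 Ω
Step 3 — With open output, the series arm Z2 and the output shunt Z3 appear in series to ground: Z2 + Z3 = 0 + j505.1 Ω.
Step 4 — Parallel with input shunt Z1: Z_in = Z1 || (Z2 + Z3) = 238.2 + j336.3 Ω = 412.1∠54.7° Ω.
Step 5 — Source phasor: V = 45∠-139.5° V = -34.22 - j29.23 V.
Step 6 — Current: I = V / Z = -0.1059 + j0.02676 A = 0.1092∠165.8° A.
Step 7 — Complex power: S = V·I* = 2.84 + j4.009 VA.
Step 8 — Real power: P = Re(S) = 2.84 W.
Step 9 — Reactive power: Q = Im(S) = 4.009 VAR.
Step 10 — Apparent power: |S| = 4.913 VA.
Step 11 — Power factor: PF = P/|S| = 0.578 (lagging).

(a) P = 2.84 W  (b) Q = 4.009 VAR  (c) S = 4.913 VA  (d) PF = 0.578 (lagging)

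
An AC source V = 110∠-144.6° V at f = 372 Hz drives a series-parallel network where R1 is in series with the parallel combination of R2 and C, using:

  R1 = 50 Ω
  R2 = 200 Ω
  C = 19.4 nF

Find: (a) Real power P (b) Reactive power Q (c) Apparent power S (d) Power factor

Step 1 — Angular frequency: ω = 2π·f = 2π·372 = 2337 rad/s.
Step 2 — Component impedances:
  R1: Z = R = 50 Ω
  R2: Z = R = 200 Ω
  C: Z = 1/(jωC) = -j/(ω·C) = 0 - j2.205e+04 Ω
Step 3 — Parallel branch: R2 || C = 1/(1/R2 + 1/C) = 200 - j1.814 Ω.
Step 4 — Series with R1: Z_total = R1 + (R2 || C) = 250 - j1.814 Ω = 250∠-0.4° Ω.
Step 5 — Source phasor: V = 110∠-144.6° V = -89.66 - j63.72 V.
Step 6 — Current: I = V / Z = -0.3568 - j0.2575 A = 0.44∠-144.2° A.
Step 7 — Complex power: S = V·I* = 48.4 - j0.3511 VA.
Step 8 — Real power: P = Re(S) = 48.4 W.
Step 9 — Reactive power: Q = Im(S) = -0.3511 VAR.
Step 10 — Apparent power: |S| = 48.4 VA.
Step 11 — Power factor: PF = P/|S| = 1 (leading).

(a) P = 48.4 W  (b) Q = -0.3511 VAR  (c) S = 48.4 VA  (d) PF = 1 (leading)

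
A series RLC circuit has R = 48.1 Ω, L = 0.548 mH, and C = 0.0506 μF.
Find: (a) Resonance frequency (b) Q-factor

Step 1 — Resonance condition Im(Z)=0 gives ω₀ = 1/√(LC).
Step 2 — ω₀ = 1/√(0.000548·5.06e-08) = 1.899e+05 rad/s.
Step 3 — f₀ = ω₀/(2π) = 3.022e+04 Hz.
Step 4 — Series Q: Q = ω₀L/R = 1.899e+05·0.000548/48.1 = 2.164.

(a) f₀ = 3.022e+04 Hz  (b) Q = 2.164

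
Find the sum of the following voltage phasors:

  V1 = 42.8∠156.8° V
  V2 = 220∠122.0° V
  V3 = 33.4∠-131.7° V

Step 1 — Convert each phasor to rectangular form:
  V1 = 42.8·(cos(156.8°) + j·sin(156.8°)) = -39.34 + j16.86 V
  V2 = 220·(cos(122.0°) + j·sin(122.0°)) = -116.6 + j186.6 V
  V3 = 33.4·(cos(-131.7°) + j·sin(-131.7°)) = -22.22 - j24.94 V
Step 2 — Sum components: V_total = -178.1 + j178.5 V.
Step 3 — Convert to polar: |V_total| = 252.2 V, ∠V_total = 134.9°.

V_total = 252.2∠134.9° V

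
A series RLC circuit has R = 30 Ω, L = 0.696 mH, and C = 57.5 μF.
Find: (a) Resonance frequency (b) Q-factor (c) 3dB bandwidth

Step 1 — Resonance: ω₀ = 1/√(LC) = 1/√(0.000696·5.75e-05) = 4999 rad/s.
Step 2 — f₀ = ω₀/(2π) = 795.6 Hz.
Step 3 — Series Q: Q = ω₀L/R = 4999·0.000696/30 = 0.116.
Step 4 — Bandwidth: Δω = ω₀/Q = 4.31e+04 rad/s; BW = Δω/(2π) = 6860 Hz.

(a) f₀ = 795.6 Hz  (b) Q = 0.116  (c) BW = 6860 Hz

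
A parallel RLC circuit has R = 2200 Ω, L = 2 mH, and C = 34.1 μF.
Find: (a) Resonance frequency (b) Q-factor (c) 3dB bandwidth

Step 1 — Resonance: ω₀ = 1/√(LC) = 1/√(0.002·3.41e-05) = 3829 rad/s.
Step 2 — f₀ = ω₀/(2π) = 609.4 Hz.
Step 3 — Parallel Q: Q = R/(ω₀L) = 2200/(3829·0.002) = 287.3.
Step 4 — Bandwidth: Δω = ω₀/Q = 13.33 rad/s; BW = Δω/(2π) = 2.122 Hz.

(a) f₀ = 609.4 Hz  (b) Q = 287.3  (c) BW = 2.122 Hz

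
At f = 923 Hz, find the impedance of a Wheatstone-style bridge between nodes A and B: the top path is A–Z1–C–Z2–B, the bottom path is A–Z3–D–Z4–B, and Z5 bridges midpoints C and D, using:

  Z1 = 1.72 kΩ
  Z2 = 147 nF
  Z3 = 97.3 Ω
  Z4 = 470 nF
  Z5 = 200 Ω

Step 1 — Angular frequency: ω = 2π·f = 2π·923 = 5799 rad/s.
Step 2 — Component impedances:
  Z1: Z = R = 1720 Ω
  Z2: Z = 1/(jωC) = -j/(ω·C) = 0 - j1173 Ω
  Z3: Z = R = 97.3 Ω
  Z4: Z = 1/(jωC) = -j/(ω·C) = 0 - j366.9 Ω
  Z5: Z = R = 200 Ω
Step 3 — Bridge requires nodal analysis (the Z5 bridge couples midpoints C and D, so the two paths cannot be reduced to a simple series/parallel combination). Setting node B to ground and injecting 1 A at node A, the 3-node admittance system at A, C, D solves to V_A = Z_AB = 98.15 - j280.2 Ω = 296.9∠-70.7° Ω.

Z = 98.15 - j280.2 Ω = 296.9∠-70.7° Ω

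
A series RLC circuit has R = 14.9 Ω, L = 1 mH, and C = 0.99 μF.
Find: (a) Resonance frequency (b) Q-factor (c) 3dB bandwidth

Step 1 — Resonance condition Im(Z)=0 gives ω₀ = 1/√(LC).
Step 2 — ω₀ = 1/√(0.001·9.9e-07) = 3.178e+04 rad/s.
Step 3 — f₀ = ω₀/(2π) = 5058 Hz.
Step 4 — Series Q: Q = ω₀L/R = 3.178e+04·0.001/14.9 = 2.133.
Step 5 — 3dB bandwidth: Δω = ω₀/Q = 1.49e+04 rad/s; BW = Δω/(2π) = 2371 Hz.

(a) f₀ = 5058 Hz  (b) Q = 2.133  (c) BW = 2371 Hz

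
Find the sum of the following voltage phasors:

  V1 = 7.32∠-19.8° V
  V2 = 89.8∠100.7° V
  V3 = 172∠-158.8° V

Step 1 — Convert each phasor to rectangular form:
  V1 = 7.32·(cos(-19.8°) + j·sin(-19.8°)) = 6.887 - j2.48 V
  V2 = 89.8·(cos(100.7°) + j·sin(100.7°)) = -16.67 + j88.24 V
  V3 = 172·(cos(-158.8°) + j·sin(-158.8°)) = -160.4 - j62.2 V
Step 2 — Sum components: V_total = -170.1 + j23.56 V.
Step 3 — Convert to polar: |V_total| = 171.8 V, ∠V_total = 172.1°.

V_total = 171.8∠172.1° V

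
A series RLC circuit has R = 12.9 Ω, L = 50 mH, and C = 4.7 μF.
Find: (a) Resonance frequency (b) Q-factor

Step 1 — Resonance condition Im(Z)=0 gives ω₀ = 1/√(LC).
Step 2 — ω₀ = 1/√(0.05·4.7e-06) = 2063 rad/s.
Step 3 — f₀ = ω₀/(2π) = 328.3 Hz.
Step 4 — Series Q: Q = ω₀L/R = 2063·0.05/12.9 = 7.996.

(a) f₀ = 328.3 Hz  (b) Q = 7.996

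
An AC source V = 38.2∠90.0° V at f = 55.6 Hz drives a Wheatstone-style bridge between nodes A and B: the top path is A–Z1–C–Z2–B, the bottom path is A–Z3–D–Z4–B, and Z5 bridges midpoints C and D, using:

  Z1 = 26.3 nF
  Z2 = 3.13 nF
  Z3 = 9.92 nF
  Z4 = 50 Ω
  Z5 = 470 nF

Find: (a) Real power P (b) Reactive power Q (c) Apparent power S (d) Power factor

Step 1 — Angular frequency: ω = 2π·f = 2π·55.6 = 349.3 rad/s.
Step 2 — Component impedances:
  Z1: Z = 1/(jωC) = -j/(ω·C) = 0 - j1.088e+05 Ω
  Z2: Z = 1/(jωC) = -j/(ω·C) = 0 - j9.145e+05 Ω
  Z3: Z = 1/(jωC) = -j/(ω·C) = 0 - j2.886e+05 Ω
  Z4: Z = R = 50 Ω
  Z5: Z = 1/(jωC) = -j/(ω·C) = 0 - j6090 Ω
Step 3 — Bridge requires nodal analysis (the Z5 bridge couples midpoints C and D, so the two paths cannot be reduced to a simple series/parallel combination). Setting node B to ground and injecting 1 A at node A, the 3-node admittance system at A, C, D solves to V_A = Z_AB = 49.53 - j8.217e+04 Ω = 8.217e+04∠-90.0° Ω.
Step 4 — Source phasor: V = 38.2∠90.0° V = 0 + j38.2 V.
Step 5 — Current: I = V / Z = -0.0004649 + j2.802e-07 A = 0.0004649∠180.0° A.
Step 6 — Complex power: S = V·I* = 1.07e-05 - j0.01776 VA.
Step 7 — Real power: P = Re(S) = 1.07e-05 W.
Step 8 — Reactive power: Q = Im(S) = -0.01776 VAR.
Step 9 — Apparent power: |S| = 0.01776 VA.
Step 10 — Power factor: PF = P/|S| = 0.0006027 (leading).

(a) P = 1.07e-05 W  (b) Q = -0.01776 VAR  (c) S = 0.01776 VA  (d) PF = 0.0006027 (leading)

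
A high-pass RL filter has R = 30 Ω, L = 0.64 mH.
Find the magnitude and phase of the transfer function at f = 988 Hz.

Step 1 — Angular frequency: ω = 2π·988 = 6208 rad/s.
Step 2 — Transfer function: H(jω) = jωL/(R + jωL).
Step 3 — Numerator jωL = j·3.973; denominator R + jωL = 30 + j3.973.
Step 4 — H = 0.01724 + j0.1302.
Step 5 — Magnitude: |H| = 0.1313 (-17.6 dB); phase: φ = 82.5°.

|H| = 0.1313 (-17.6 dB), φ = 82.5°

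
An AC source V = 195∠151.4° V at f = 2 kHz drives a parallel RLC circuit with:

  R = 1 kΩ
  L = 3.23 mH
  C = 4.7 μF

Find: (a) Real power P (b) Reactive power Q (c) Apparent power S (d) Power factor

Step 1 — Angular frequency: ω = 2π·f = 2π·2000 = 1.257e+04 rad/s.
Step 2 — Component impedances:
  R: Z = R = 1000 Ω
  L: Z = jωL = j·1.257e+04·0.00323 = 0 + j40.59 Ω
  C: Z = 1/(jωC) = -j/(ω·C) = 0 - j16.93 Ω
Step 3 — Parallel combination: 1/Z_total = 1/R + 1/L + 1/C; Z_total = 0.8431 - j29.02 Ω = 29.04∠-88.3° Ω.
Step 4 — Source phasor: V = 195∠151.4° V = -171.2 + j93.34 V.
Step 5 — Current: I = V / Z = -3.385 - j5.8 A = 6.716∠-120.3° A.
Step 6 — Complex power: S = V·I* = 38.02 - j1309 VA.
Step 7 — Real power: P = Re(S) = 38.02 W.
Step 8 — Reactive power: Q = Im(S) = -1309 VAR.
Step 9 — Apparent power: |S| = 1310 VA.
Step 10 — Power factor: PF = P/|S| = 0.02904 (leading).

(a) P = 38.02 W  (b) Q = -1309 VAR  (c) S = 1310 VA  (d) PF = 0.02904 (leading)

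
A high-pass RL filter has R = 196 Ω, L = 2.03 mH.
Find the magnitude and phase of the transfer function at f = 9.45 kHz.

Step 1 — Angular frequency: ω = 2π·9450 = 5.938e+04 rad/s.
Step 2 — Transfer function: H(jω) = jωL/(R + jωL).
Step 3 — Numerator jωL = j·120.5; denominator R + jωL = 196 + j120.5.
Step 4 — H = 0.2744 + j0.4462.
Step 5 — Magnitude: |H| = 0.5238 (-5.6 dB); phase: φ = 58.4°.

|H| = 0.5238 (-5.6 dB), φ = 58.4°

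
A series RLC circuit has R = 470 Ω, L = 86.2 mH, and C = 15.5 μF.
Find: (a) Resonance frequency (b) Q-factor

Step 1 — Resonance condition Im(Z)=0 gives ω₀ = 1/√(LC).
Step 2 — ω₀ = 1/√(0.0862·1.55e-05) = 865.1 rad/s.
Step 3 — f₀ = ω₀/(2π) = 137.7 Hz.
Step 4 — Series Q: Q = ω₀L/R = 865.1·0.0862/470 = 0.1587.

(a) f₀ = 137.7 Hz  (b) Q = 0.1587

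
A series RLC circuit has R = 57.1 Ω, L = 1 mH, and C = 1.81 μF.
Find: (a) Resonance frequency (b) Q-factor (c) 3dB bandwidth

Step 1 — Resonance condition Im(Z)=0 gives ω₀ = 1/√(LC).
Step 2 — ω₀ = 1/√(0.001·1.81e-06) = 2.351e+04 rad/s.
Step 3 — f₀ = ω₀/(2π) = 3741 Hz.
Step 4 — Series Q: Q = ω₀L/R = 2.351e+04·0.001/57.1 = 0.4116.
Step 5 — 3dB bandwidth: Δω = ω₀/Q = 5.71e+04 rad/s; BW = Δω/(2π) = 9088 Hz.

(a) f₀ = 3741 Hz  (b) Q = 0.4116  (c) BW = 9088 Hz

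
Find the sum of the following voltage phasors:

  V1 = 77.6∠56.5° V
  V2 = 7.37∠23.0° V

Step 1 — Convert each phasor to rectangular form:
  V1 = 77.6·(cos(56.5°) + j·sin(56.5°)) = 42.83 + j64.71 V
  V2 = 7.37·(cos(23.0°) + j·sin(23.0°)) = 6.784 + j2.88 V
Step 2 — Sum components: V_total = 49.61 + j67.59 V.
Step 3 — Convert to polar: |V_total| = 83.84 V, ∠V_total = 53.7°.

V_total = 83.84∠53.7° V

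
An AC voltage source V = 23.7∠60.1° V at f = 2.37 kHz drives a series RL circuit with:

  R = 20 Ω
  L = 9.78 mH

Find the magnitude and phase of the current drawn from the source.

Step 1 — Angular frequency: ω = 2π·f = 2π·2370 = 1.489e+04 rad/s.
Step 2 — Component impedances:
  R: Z = R = 20 Ω
  L: Z = jωL = j·1.489e+04·0.00978 = 0 + j145.6 Ω
Step 3 — Series combination: Z_total = R + L = 20 + j145.6 Ω = 147∠82.2° Ω.
Step 4 — Source phasor: V = 23.7∠60.1° V = 11.81 + j20.55 V.
Step 5 — Ohm's law: I = V / Z_total = (11.81 + j20.55) / (20 + j145.6) = 0.1494 - j0.0606 A.
Step 6 — Convert to polar: |I| = 0.1612 A, ∠I = -22.1°.

I = 0.1612∠-22.1° A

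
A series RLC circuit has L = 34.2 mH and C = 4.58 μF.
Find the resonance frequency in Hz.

Step 1 — Resonance condition Im(Z)=0 gives ω₀ = 1/√(LC).
Step 2 — ω₀ = 1/√(0.0342·4.58e-06) = 2527 rad/s.
Step 3 — f₀ = ω₀/(2π) = 402.1 Hz.

f₀ = 402.1 Hz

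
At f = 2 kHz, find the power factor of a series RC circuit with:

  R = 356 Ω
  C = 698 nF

Step 1 — Angular frequency: ω = 2π·f = 2π·2000 = 1.257e+04 rad/s.
Step 2 — Component impedances:
  R: Z = R = 356 Ω
  C: Z = 1/(jωC) = -j/(ω·C) = 0 - j114 Ω
Step 3 — Series combination: Z_total = R + C = 356 - j114 Ω = 373.8∠-17.8° Ω.
Step 4 — Power factor: PF = cos(φ) = Re(Z)/|Z| = 356/373.8 = 0.9524.
Step 5 — Type: Im(Z) = -114 ⇒ leading (phase φ = -17.8°).

PF = 0.9524 (leading, φ = -17.8°)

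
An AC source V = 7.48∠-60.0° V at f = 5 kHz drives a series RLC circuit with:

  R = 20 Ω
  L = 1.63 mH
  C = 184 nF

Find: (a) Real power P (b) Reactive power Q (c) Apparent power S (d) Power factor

Step 1 — Angular frequency: ω = 2π·f = 2π·5000 = 3.142e+04 rad/s.
Step 2 — Component impedances:
  R: Z = R = 20 Ω
  L: Z = jωL = j·3.142e+04·0.00163 = 0 + j51.21 Ω
  C: Z = 1/(jωC) = -j/(ω·C) = 0 - j173 Ω
Step 3 — Series combination: Z_total = R + L + C = 20 - j121.8 Ω = 123.4∠-80.7° Ω.
Step 4 — Source phasor: V = 7.48∠-60.0° V = 3.74 - j6.478 V.
Step 5 — Current: I = V / Z = 0.0567 + j0.0214 A = 0.06061∠20.7° A.
Step 6 — Complex power: S = V·I* = 0.07346 - j0.4473 VA.
Step 7 — Real power: P = Re(S) = 0.07346 W.
Step 8 — Reactive power: Q = Im(S) = -0.4473 VAR.
Step 9 — Apparent power: |S| = 0.4533 VA.
Step 10 — Power factor: PF = P/|S| = 0.1621 (leading).

(a) P = 0.07346 W  (b) Q = -0.4473 VAR  (c) S = 0.4533 VA  (d) PF = 0.1621 (leading)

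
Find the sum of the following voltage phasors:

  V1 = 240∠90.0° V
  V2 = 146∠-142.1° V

Step 1 — Convert each phasor to rectangular form:
  V1 = 240·(cos(90.0°) + j·sin(90.0°)) = 0 + j240 V
  V2 = 146·(cos(-142.1°) + j·sin(-142.1°)) = -115.2 - j89.69 V
Step 2 — Sum components: V_total = -115.2 + j150.3 V.
Step 3 — Convert to polar: |V_total| = 189.4 V, ∠V_total = 127.5°.

V_total = 189.4∠127.5° V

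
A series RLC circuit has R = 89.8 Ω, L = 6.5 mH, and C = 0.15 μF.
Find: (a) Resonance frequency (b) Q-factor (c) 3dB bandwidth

Step 1 — Resonance: ω₀ = 1/√(LC) = 1/√(0.0065·1.5e-07) = 3.203e+04 rad/s.
Step 2 — f₀ = ω₀/(2π) = 5097 Hz.
Step 3 — Series Q: Q = ω₀L/R = 3.203e+04·0.0065/89.8 = 2.318.
Step 4 — Bandwidth: Δω = ω₀/Q = 1.382e+04 rad/s; BW = Δω/(2π) = 2199 Hz.

(a) f₀ = 5097 Hz  (b) Q = 2.318  (c) BW = 2199 Hz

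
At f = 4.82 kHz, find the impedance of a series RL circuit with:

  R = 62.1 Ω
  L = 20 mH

Step 1 — Angular frequency: ω = 2π·f = 2π·4820 = 3.028e+04 rad/s.
Step 2 — Component impedances:
  R: Z = R = 62.1 Ω
  L: Z = jωL = j·3.028e+04·0.02 = 0 + j605.7 Ω
Step 3 — Series combination: Z_total = R + L = 62.1 + j605.7 Ω = 608.9∠84.1° Ω.

Z = 62.1 + j605.7 Ω = 608.9∠84.1° Ω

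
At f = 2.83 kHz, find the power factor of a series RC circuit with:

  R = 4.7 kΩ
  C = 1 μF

Step 1 — Angular frequency: ω = 2π·f = 2π·2830 = 1.778e+04 rad/s.
Step 2 — Component impedances:
  R: Z = R = 4700 Ω
  C: Z = 1/(jωC) = -j/(ω·C) = 0 - j56.24 Ω
Step 3 — Series combination: Z_total = R + C = 4700 - j56.24 Ω = 4700∠-0.7° Ω.
Step 4 — Power factor: PF = cos(φ) = Re(Z)/|Z| = 4700/4700.3 = 0.9999.
Step 5 — Type: Im(Z) = -56.24 ⇒ leading (phase φ = -0.7°).

PF = 0.9999 (leading, φ = -0.7°)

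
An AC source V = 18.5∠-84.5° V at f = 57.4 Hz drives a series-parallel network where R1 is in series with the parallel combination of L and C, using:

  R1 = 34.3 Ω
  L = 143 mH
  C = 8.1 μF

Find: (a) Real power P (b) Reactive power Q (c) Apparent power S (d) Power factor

Step 1 — Angular frequency: ω = 2π·f = 2π·57.4 = 360.7 rad/s.
Step 2 — Component impedances:
  R1: Z = R = 34.3 Ω
  L: Z = jωL = j·360.7·0.143 = 0 + j51.57 Ω
  C: Z = 1/(jωC) = -j/(ω·C) = 0 - j342.3 Ω
Step 3 — Parallel branch: L || C = 1/(1/L + 1/C) = 0 + j60.72 Ω.
Step 4 — Series with R1: Z_total = R1 + (L || C) = 34.3 + j60.72 Ω = 69.74∠60.5° Ω.
Step 5 — Source phasor: V = 18.5∠-84.5° V = 1.773 - j18.41 V.
Step 6 — Current: I = V / Z = -0.2174 - j0.152 A = 0.2653∠-145.0° A.
Step 7 — Complex power: S = V·I* = 2.414 + j4.273 VA.
Step 8 — Real power: P = Re(S) = 2.414 W.
Step 9 — Reactive power: Q = Im(S) = 4.273 VAR.
Step 10 — Apparent power: |S| = 4.908 VA.
Step 11 — Power factor: PF = P/|S| = 0.4918 (lagging).

(a) P = 2.414 W  (b) Q = 4.273 VAR  (c) S = 4.908 VA  (d) PF = 0.4918 (lagging)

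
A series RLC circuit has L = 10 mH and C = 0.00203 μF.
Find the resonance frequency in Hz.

Step 1 — Resonance condition Im(Z)=0 gives ω₀ = 1/√(LC).
Step 2 — ω₀ = 1/√(0.01·2.03e-09) = 2.219e+05 rad/s.
Step 3 — f₀ = ω₀/(2π) = 3.532e+04 Hz.

f₀ = 3.532e+04 Hz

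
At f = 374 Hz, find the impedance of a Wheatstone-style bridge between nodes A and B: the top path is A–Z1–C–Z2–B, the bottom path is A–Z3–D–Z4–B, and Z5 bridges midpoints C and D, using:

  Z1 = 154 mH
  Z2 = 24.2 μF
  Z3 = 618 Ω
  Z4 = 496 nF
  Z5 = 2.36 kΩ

Step 1 — Angular frequency: ω = 2π·f = 2π·374 = 2350 rad/s.
Step 2 — Component impedances:
  Z1: Z = jωL = j·2350·0.154 = 0 + j361.9 Ω
  Z2: Z = 1/(jωC) = -j/(ω·C) = 0 - j17.58 Ω
  Z3: Z = R = 618 Ω
  Z4: Z = 1/(jωC) = -j/(ω·C) = 0 - j858 Ω
  Z5: Z = R = 2360 Ω
Step 3 — Bridge requires nodal analysis (the Z5 bridge couples midpoints C and D, so the two paths cannot be reduced to a simple series/parallel combination). Setting node B to ground and injecting 1 A at node A, the 3-node admittance system at A, C, D solves to V_A = Z_AB = 112.1 + j390.5 Ω = 406.2∠74.0° Ω.

Z = 112.1 + j390.5 Ω = 406.2∠74.0° Ω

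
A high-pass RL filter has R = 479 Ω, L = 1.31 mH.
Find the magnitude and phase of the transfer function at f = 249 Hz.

Step 1 — Angular frequency: ω = 2π·249 = 1565 rad/s.
Step 2 — Transfer function: H(jω) = jωL/(R + jωL).
Step 3 — Numerator jωL = j·2.05; denominator R + jωL = 479 + j2.05.
Step 4 — H = 1.831e-05 + j0.004279.
Step 5 — Magnitude: |H| = 0.004279 (-47.4 dB); phase: φ = 89.8°.

|H| = 0.004279 (-47.4 dB), φ = 89.8°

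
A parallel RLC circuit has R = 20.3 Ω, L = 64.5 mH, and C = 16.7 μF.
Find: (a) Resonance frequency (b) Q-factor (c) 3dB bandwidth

Step 1 — Resonance: ω₀ = 1/√(LC) = 1/√(0.0645·1.67e-05) = 963.5 rad/s.
Step 2 — f₀ = ω₀/(2π) = 153.3 Hz.
Step 3 — Parallel Q: Q = R/(ω₀L) = 20.3/(963.5·0.0645) = 0.3266.
Step 4 — Bandwidth: Δω = ω₀/Q = 2950 rad/s; BW = Δω/(2π) = 469.5 Hz.

(a) f₀ = 153.3 Hz  (b) Q = 0.3266  (c) BW = 469.5 Hz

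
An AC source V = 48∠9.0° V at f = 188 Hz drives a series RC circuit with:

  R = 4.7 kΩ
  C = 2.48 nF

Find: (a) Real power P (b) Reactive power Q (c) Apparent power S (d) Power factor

Step 1 — Angular frequency: ω = 2π·f = 2π·188 = 1181 rad/s.
Step 2 — Component impedances:
  R: Z = R = 4700 Ω
  C: Z = 1/(jωC) = -j/(ω·C) = 0 - j3.414e+05 Ω
Step 3 — Series combination: Z_total = R + C = 4700 - j3.414e+05 Ω = 3.414e+05∠-89.2° Ω.
Step 4 — Source phasor: V = 48∠9.0° V = 47.41 + j7.509 V.
Step 5 — Current: I = V / Z = -2.008e-05 + j0.0001392 A = 0.0001406∠98.2° A.
Step 6 — Complex power: S = V·I* = 9.291e-05 - j0.006748 VA.
Step 7 — Real power: P = Re(S) = 9.291e-05 W.
Step 8 — Reactive power: Q = Im(S) = -0.006748 VAR.
Step 9 — Apparent power: |S| = 0.006749 VA.
Step 10 — Power factor: PF = P/|S| = 0.01377 (leading).

(a) P = 9.291e-05 W  (b) Q = -0.006748 VAR  (c) S = 0.006749 VA  (d) PF = 0.01377 (leading)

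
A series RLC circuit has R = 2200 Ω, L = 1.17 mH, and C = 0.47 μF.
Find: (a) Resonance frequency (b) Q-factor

Step 1 — Resonance condition Im(Z)=0 gives ω₀ = 1/√(LC).
Step 2 — ω₀ = 1/√(0.00117·4.7e-07) = 4.264e+04 rad/s.
Step 3 — f₀ = ω₀/(2π) = 6787 Hz.
Step 4 — Series Q: Q = ω₀L/R = 4.264e+04·0.00117/2200 = 0.02268.

(a) f₀ = 6787 Hz  (b) Q = 0.02268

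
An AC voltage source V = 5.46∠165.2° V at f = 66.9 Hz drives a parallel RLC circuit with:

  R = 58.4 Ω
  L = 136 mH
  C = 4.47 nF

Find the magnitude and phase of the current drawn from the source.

Step 1 — Angular frequency: ω = 2π·f = 2π·66.9 = 420.3 rad/s.
Step 2 — Component impedances:
  R: Z = R = 58.4 Ω
  L: Z = jωL = j·420.3·0.136 = 0 + j57.17 Ω
  C: Z = 1/(jωC) = -j/(ω·C) = 0 - j5.322e+05 Ω
Step 3 — Parallel combination: 1/Z_total = 1/R + 1/L + 1/C; Z_total = 28.58 + j29.19 Ω = 40.85∠45.6° Ω.
Step 4 — Source phasor: V = 5.46∠165.2° V = -5.279 + j1.395 V.
Step 5 — Ohm's law: I = V / Z_total = (-5.279 + j1.395) / (28.58 + j29.19) = -0.066 + j0.1162 A.
Step 6 — Convert to polar: |I| = 0.1336 A, ∠I = 119.6°.

I = 0.1336∠119.6° A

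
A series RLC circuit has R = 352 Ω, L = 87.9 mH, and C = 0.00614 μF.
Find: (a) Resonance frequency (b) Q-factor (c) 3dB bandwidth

Step 1 — Resonance condition Im(Z)=0 gives ω₀ = 1/√(LC).
Step 2 — ω₀ = 1/√(0.0879·6.14e-09) = 4.304e+04 rad/s.
Step 3 — f₀ = ω₀/(2π) = 6851 Hz.
Step 4 — Series Q: Q = ω₀L/R = 4.304e+04·0.0879/352 = 10.75.
Step 5 — 3dB bandwidth: Δω = ω₀/Q = 4005 rad/s; BW = Δω/(2π) = 637.3 Hz.

(a) f₀ = 6851 Hz  (b) Q = 10.75  (c) BW = 637.3 Hz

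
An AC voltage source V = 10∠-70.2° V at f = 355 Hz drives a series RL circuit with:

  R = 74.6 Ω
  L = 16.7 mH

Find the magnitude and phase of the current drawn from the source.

Step 1 — Angular frequency: ω = 2π·f = 2π·355 = 2231 rad/s.
Step 2 — Component impedances:
  R: Z = R = 74.6 Ω
  L: Z = jωL = j·2231·0.0167 = 0 + j37.25 Ω
Step 3 — Series combination: Z_total = R + L = 74.6 + j37.25 Ω = 83.38∠26.5° Ω.
Step 4 — Source phasor: V = 10∠-70.2° V = 3.387 - j9.409 V.
Step 5 — Ohm's law: I = V / Z_total = (3.387 - j9.409) / (74.6 + j37.25) = -0.01406 - j0.1191 A.
Step 6 — Convert to polar: |I| = 0.1199 A, ∠I = -96.7°.

I = 0.1199∠-96.7° A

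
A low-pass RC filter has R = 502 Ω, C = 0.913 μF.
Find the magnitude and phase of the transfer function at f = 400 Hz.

Step 1 — Angular frequency: ω = 2π·400 = 2513 rad/s.
Step 2 — Transfer function: H(jω) = 1/(1 + jωRC).
Step 3 — Denominator: 1 + jωRC = 1 + j·2513·502·9.13e-07 = 1 + j1.152.
Step 4 — H = 0.4298 - j0.495.
Step 5 — Magnitude: |H| = 0.6556 (-3.7 dB); phase: φ = -49.0°.

|H| = 0.6556 (-3.7 dB), φ = -49.0°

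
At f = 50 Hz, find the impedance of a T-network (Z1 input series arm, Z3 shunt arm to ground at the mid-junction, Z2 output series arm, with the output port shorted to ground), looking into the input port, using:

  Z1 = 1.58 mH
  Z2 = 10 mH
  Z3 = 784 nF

Step 1 — Angular frequency: ω = 2π·f = 2π·50 = 314.2 rad/s.
Step 2 — Component impedances:
  Z1: Z = jωL = j·314.2·0.00158 = 0 + j0.4964 Ω
  Z2: Z = jωL = j·314.2·0.01 = 0 + j3.142 Ω
  Z3: Z = 1/(jωC) = -j/(ω·C) = 0 - j4060 Ω
Step 3 — With the output port shorted to ground, the output series arm Z2 runs from the junction to ground; the shunt arm Z3 also runs from the junction to ground. They appear in parallel: Z3 || Z2 = 0 + j3.144 Ω.
Step 4 — Series with input arm Z1: Z_in = Z1 + (Z3 || Z2) = 0 + j3.64 Ω = 3.64∠90.0° Ω.

Z = 0 + j3.64 Ω = 3.64∠90.0° Ω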